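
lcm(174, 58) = 174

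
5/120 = 1/24 ≈ 0.0417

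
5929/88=539/8≈67.38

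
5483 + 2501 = 7984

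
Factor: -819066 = -1 * 2^1 * 3^1 * 136511^1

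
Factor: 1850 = 2^1*5^2*37^1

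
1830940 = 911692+919248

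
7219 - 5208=2011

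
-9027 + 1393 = -7634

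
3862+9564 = 13426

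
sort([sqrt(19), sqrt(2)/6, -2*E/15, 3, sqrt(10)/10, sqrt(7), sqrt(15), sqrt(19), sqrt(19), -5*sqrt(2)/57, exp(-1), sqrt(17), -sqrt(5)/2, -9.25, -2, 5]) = [-9.25, -2, -sqrt(5)/2, -2*E/15, -5*sqrt(2)/57, sqrt(2)/6, sqrt(10)/10, exp(-1), sqrt(7), 3, sqrt(15), sqrt(17), sqrt(19), sqrt(19), sqrt(19), 5]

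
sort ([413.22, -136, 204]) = [-136, 204, 413.22]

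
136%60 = 16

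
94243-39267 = 54976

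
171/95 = 1 + 4/5 = 1.80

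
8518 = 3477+5041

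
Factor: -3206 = -1 * 2^1 * 7^1 * 229^1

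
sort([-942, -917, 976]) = [-942, -917, 976]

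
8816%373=237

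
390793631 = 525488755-134695124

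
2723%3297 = 2723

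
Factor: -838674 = -1*2^1*3^4*31^1*167^1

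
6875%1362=65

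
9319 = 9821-502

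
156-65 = 91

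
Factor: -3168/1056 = -1 * 3^1 = -3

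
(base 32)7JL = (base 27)AIL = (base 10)7797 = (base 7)31506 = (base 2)1111001110101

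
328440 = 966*340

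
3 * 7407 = 22221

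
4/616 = 1/154 ≈ 0.00649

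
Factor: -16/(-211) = 2^4 * 211^(-1)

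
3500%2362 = 1138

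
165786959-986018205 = -820231246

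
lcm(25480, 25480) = 25480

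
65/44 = 1 + 21/44 ≈ 1.48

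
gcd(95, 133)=19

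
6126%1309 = 890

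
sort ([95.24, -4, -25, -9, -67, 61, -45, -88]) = [-88, -67, -45, -25, -9, -4, 61, 95.24]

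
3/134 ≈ 0.0224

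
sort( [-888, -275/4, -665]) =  [-888, -665, -275/4]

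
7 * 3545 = 24815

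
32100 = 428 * 75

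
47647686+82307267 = 129954953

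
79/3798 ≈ 0.0208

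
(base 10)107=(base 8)153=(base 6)255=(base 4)1223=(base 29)3k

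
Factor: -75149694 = -1*2^1*3^9*23^1*83^1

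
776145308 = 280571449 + 495573859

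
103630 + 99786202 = 99889832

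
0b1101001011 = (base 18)2af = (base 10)843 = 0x34b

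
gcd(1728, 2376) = 216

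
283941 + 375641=659582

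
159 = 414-255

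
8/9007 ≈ 0.000888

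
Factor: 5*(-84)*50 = -1*2^3*3^1*5^3*7^1 = -21000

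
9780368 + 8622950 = 18403318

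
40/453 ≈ 0.0883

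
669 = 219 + 450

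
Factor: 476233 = 476233^1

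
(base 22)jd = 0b110101111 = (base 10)431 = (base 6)1555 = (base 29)ep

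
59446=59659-213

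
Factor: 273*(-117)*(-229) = 3^3*7^1*13^2*229^1 = 7314489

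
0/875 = 0 = 0.00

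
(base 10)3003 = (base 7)11520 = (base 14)1147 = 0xbbb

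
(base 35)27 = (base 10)77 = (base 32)2d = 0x4d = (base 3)2212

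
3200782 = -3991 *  (-802) 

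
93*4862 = 452166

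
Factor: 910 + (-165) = 5^1*149^1 = 745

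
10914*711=7759854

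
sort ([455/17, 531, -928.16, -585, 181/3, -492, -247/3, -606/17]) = [-928.16, -585, -492, -247/3, -606/17, 455/17, 181/3, 531]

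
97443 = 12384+85059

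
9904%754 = 102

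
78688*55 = 4327840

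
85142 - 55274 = 29868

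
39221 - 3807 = 35414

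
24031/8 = 3003 + 7/8≈3003.88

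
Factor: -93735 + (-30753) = -1*2^3*3^2*7^1*13^1*19^1 = -124488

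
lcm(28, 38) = 532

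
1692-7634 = -5942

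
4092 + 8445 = 12537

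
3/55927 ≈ 0.0000536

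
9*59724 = 537516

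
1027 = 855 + 172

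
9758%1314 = 560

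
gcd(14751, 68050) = 1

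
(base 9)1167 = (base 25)19l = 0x367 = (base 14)463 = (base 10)871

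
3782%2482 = 1300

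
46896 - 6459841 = -6412945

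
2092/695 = 3 + 7/695 ≈ 3.01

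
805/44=18 + 13/44≈18.30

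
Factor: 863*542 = 2^1*271^1*863^1 = 467746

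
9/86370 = 3/28790 ≈ 0.000104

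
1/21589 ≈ 0.0000463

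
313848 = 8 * 39231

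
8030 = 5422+2608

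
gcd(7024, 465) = 1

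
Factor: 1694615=5^1 * 13^1 * 29^2 * 31^1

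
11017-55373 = -44356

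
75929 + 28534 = 104463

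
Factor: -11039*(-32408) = 2^3*7^1*19^1*83^1*4051^1 = 357751912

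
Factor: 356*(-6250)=-1*2^3*5^5*89^1=-2225000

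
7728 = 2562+5166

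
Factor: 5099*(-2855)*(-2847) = 3^1*5^1*13^1*73^1*571^1*5099^1 = 41445615315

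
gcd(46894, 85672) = 2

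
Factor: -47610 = -1 * 2^1 * 3^2 * 5^1 * 23^2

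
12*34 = 408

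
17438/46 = 379 + 2/23 ≈ 379.09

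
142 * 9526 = 1352692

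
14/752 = 7/376 ≈ 0.0186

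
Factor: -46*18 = -1*2^2*3^2*23^1 = -828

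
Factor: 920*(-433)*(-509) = 2^3*5^1*23^1*433^1*509^1 = 202765240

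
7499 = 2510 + 4989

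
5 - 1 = 4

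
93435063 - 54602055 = 38833008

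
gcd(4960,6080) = 160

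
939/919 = 1 + 20/919≈1.02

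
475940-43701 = 432239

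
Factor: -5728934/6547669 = -1*2^1*17^ (-1)*599^ (-1)*643^ (-1)*2864467^1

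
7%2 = 1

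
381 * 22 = 8382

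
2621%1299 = 23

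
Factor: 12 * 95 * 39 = 2^2 * 3^2 * 5^1 * 13^1 * 19^1 = 44460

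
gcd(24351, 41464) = 1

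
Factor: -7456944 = -1*2^4*3^1*11^1*29^1*487^1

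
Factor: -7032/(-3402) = 2^2 * 3^(-4) * 7^(-1) * 293^1 = 1172/567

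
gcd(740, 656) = 4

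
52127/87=599 + 14/87 ≈ 599.16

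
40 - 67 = -27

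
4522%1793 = 936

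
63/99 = 7/11 ≈ 0.636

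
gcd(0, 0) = 0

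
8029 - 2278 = 5751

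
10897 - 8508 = 2389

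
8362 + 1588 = 9950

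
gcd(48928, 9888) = 32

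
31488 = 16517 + 14971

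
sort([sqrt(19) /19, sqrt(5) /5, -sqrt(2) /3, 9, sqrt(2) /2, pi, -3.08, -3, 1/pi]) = [-3.08, -3, -sqrt(2) /3, sqrt(19) /19, 1/pi, sqrt(5) /5, sqrt(2) /2, pi, 9]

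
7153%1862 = 1567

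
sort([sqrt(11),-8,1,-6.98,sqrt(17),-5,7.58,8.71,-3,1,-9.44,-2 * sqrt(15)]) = [-9.44,-8,-2 * sqrt(15),-6.98,-5,-3,1,1,sqrt(11),sqrt(17),7.58,8.71]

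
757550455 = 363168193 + 394382262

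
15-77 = -62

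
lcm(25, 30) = 150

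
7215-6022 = 1193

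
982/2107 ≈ 0.466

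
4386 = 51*86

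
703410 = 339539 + 363871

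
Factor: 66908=2^2*43^1*389^1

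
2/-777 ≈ -0.00257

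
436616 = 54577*8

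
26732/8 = 3341 + 1/2 = 3341.50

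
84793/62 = 1367 + 39/62 ≈ 1367.63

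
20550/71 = 289 + 31/71 ≈ 289.44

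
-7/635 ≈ -0.0110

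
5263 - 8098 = -2835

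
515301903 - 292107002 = 223194901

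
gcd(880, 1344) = 16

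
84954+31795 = 116749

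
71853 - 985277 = -913424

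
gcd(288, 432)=144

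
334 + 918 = 1252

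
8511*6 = 51066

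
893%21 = 11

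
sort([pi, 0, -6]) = [-6, 0, pi]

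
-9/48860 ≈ -0.000184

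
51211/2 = 25605+1/2 = 25605.50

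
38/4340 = 19/2170 ≈ 0.00876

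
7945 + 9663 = 17608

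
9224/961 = 9 + 575/961 ≈ 9.60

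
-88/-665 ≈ 0.132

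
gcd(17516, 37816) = 116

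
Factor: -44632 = -1 * 2^3 * 7^1 * 797^1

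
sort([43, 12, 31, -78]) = [-78, 12, 31, 43]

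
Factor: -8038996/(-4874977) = 2^2*7^1*287107^1*4874977^(-1) 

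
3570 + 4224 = 7794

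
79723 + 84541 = 164264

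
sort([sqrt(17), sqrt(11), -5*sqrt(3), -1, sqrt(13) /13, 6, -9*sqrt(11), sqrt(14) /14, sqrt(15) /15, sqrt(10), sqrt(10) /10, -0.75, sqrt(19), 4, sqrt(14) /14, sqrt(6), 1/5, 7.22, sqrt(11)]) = [-9*sqrt(11), -5*sqrt(3), -1, -0.75, 1/5, sqrt(15) /15, sqrt(14) /14, sqrt(14) /14, sqrt(13) /13, sqrt(10) /10, sqrt(6), sqrt(10), sqrt(11), sqrt(11), 4, sqrt(17), sqrt(19), 6, 7.22]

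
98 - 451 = -353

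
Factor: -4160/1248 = -1 * 2^1 * 3^(-1) * 5^1 = -10/3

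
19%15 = 4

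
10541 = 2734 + 7807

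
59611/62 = 961 + 29/62 ≈ 961.47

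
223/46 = 4+39/46 ≈ 4.85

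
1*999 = 999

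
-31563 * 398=-12562074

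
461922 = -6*(-76987)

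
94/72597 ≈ 0.00129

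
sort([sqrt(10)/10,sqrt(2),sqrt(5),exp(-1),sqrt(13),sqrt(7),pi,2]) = [sqrt(10)/10,exp(-1),sqrt(2),2,sqrt(5),sqrt(7),pi,sqrt(13)]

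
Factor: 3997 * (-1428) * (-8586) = 2^3 * 3^5 * 7^2 * 17^1 * 53^1 * 571^1 = 49006449576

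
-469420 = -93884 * 5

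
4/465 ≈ 0.00860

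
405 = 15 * 27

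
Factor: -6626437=-1*109^1*60793^1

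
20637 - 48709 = -28072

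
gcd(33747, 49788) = 3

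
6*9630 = 57780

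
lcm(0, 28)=0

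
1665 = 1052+613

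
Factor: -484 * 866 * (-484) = 2^5 * 11^4 * 433^1 = 202865696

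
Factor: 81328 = 2^4*13^1*17^1*23^1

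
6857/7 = 979 + 4/7 ≈ 979.57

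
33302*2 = 66604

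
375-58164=-57789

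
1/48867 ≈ 0.0000205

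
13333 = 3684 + 9649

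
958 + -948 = 10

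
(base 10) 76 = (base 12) 64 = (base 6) 204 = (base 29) 2i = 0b1001100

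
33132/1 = 33132 = 33132.00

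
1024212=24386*42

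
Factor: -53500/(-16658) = 2^1 * 5^3 * 107^1 * 8329^(-1) = 26750/8329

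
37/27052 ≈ 0.00137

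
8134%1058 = 728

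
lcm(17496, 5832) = 17496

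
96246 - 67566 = 28680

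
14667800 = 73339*200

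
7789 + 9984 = 17773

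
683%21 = 11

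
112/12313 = 16/1759 ≈ 0.00910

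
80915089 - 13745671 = 67169418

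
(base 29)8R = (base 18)E7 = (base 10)259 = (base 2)100000011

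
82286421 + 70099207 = 152385628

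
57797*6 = 346782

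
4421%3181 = 1240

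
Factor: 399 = 3^1 * 7^1 * 19^1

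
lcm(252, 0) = 0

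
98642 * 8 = 789136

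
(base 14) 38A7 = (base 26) EIF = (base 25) FMM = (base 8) 23333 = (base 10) 9947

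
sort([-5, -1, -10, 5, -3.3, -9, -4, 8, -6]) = [-10, -9, -6, -5, -4, -3.3, -1, 5, 8]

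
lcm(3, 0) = 0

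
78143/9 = 8682 + 5/9 ≈ 8682.56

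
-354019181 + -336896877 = -690916058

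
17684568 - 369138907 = -351454339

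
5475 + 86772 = 92247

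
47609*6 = 285654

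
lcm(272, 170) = 1360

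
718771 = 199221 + 519550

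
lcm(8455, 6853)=651035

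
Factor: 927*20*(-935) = -1*2^2*3^2*5^2*11^1*17^1*103^1 = -17334900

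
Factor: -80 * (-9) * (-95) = -1 * 2^4 * 3^2 * 5^2 * 19^1 = -68400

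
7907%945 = 347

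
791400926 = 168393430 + 623007496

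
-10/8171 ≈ -0.00122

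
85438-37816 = 47622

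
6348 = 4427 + 1921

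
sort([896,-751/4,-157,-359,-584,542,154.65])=[-584,-359,-751/4,-157,154.65,542,896]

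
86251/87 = 991 + 34/87 ≈ 991.39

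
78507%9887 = 9298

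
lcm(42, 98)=294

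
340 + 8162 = 8502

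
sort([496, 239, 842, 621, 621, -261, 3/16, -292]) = [-292, -261, 3/16, 239, 496, 621, 621, 842]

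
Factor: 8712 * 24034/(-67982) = -1 * 2^3 * 3^2 * 11^2 * 19^(-1) * 61^1 * 197^1 * 1789^(-1) = -104692104/33991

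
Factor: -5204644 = -1*2^2*331^1*3931^1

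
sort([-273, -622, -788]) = [-788, -622, -273]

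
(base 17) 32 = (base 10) 53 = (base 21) 2b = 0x35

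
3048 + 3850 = 6898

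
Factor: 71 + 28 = 3^2 * 11^1 = 99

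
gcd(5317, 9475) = 1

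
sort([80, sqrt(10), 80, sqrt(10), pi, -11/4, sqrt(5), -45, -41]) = [-45, -41, -11/4, sqrt(5), pi, sqrt(10), sqrt(10), 80, 80]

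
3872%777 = 764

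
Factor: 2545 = 5^1 * 509^1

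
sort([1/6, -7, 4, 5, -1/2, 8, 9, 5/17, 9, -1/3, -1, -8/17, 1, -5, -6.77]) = [-7, -6.77, -5, -1, -1/2, -8/17, -1/3, 1/6, 5/17, 1, 4, 5, 8, 9, 9]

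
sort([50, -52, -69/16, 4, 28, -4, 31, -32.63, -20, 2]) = [-52, -32.63, -20, -69/16, -4, 2, 4, 28, 31, 50]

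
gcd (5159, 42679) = 469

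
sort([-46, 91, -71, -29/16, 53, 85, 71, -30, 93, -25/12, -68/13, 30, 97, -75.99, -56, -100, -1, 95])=[-100, -75.99, -71, -56, -46, -30, -68/13, -25/12, -29/16, -1, 30, 53, 71, 85, 91, 93, 95, 97]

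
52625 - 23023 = 29602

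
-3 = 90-93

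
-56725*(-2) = 113450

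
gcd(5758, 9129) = 1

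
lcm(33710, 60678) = 303390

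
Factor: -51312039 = -1 * 3^1 * 3229^1 * 5297^1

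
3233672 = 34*95108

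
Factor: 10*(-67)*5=-1*2^1*5^2*67^1=-3350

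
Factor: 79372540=2^2*5^1*13^2*23^1*1021^1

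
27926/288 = 96 + 139/144 ≈ 96.97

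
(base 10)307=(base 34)91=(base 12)217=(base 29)ah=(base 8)463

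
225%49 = 29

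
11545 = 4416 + 7129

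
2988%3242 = 2988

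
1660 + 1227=2887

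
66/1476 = 11/246 ≈ 0.0447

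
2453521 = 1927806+525715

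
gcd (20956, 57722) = 62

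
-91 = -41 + -50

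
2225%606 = 407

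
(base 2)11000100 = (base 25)7l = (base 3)21021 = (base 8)304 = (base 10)196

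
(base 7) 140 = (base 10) 77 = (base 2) 1001101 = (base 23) 38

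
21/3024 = 1/144 ≈ 0.00694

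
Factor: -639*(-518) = 2^1*3^2*7^1*37^1*71^1 = 331002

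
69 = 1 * 69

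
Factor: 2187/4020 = 2^(-2)*3^6*5^(-1)*67^(-1) = 729/1340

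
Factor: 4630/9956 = 2^(-1)*5^1*19^(-1)*131^(-1)*463^1 = 2315/4978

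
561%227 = 107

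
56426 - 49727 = 6699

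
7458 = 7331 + 127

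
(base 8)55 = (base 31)1e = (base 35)1a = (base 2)101101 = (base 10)45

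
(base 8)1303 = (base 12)4ab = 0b1011000011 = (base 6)3135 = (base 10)707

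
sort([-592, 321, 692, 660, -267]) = [-592, -267, 321, 660, 692]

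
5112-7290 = -2178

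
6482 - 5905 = 577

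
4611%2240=131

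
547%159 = 70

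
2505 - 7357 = -4852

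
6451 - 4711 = 1740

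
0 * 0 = 0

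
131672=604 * 218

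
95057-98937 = -3880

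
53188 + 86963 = 140151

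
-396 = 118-514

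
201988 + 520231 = 722219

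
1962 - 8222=-6260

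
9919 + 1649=11568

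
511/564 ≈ 0.906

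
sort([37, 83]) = [37, 83]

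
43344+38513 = 81857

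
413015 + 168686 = 581701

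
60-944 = -884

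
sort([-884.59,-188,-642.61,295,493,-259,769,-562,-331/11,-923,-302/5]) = [-923,-884.59,-642.61,-562,-259,-188,-302/5,-331/11,295,493,769]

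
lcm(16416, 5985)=574560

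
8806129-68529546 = -59723417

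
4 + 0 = 4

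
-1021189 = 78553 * (-13)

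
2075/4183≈0.496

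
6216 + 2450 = 8666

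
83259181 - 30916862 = 52342319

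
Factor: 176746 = 2^1*67^1*1319^1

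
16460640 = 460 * 35784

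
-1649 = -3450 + 1801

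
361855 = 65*5567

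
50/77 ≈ 0.649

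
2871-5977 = -3106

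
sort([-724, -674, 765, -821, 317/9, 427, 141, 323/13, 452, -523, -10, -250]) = [-821, -724, -674, -523, -250, -10, 323/13, 317/9, 141, 427, 452, 765]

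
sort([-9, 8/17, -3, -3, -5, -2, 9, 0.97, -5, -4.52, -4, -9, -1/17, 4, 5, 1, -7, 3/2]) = [-9, -9, -7, -5, -5, -4.52, -4, -3, -3, -2, -1/17, 8/17, 0.97, 1, 3/2, 4, 5, 9]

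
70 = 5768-5698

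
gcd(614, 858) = 2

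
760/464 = 1 + 37/58≈1.64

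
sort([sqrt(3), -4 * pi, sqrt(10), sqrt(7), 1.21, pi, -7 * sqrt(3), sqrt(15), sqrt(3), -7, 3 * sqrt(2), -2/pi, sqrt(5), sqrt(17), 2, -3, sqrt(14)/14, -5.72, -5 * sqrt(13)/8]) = [-4 * pi, -7 * sqrt(3), -7, -5.72, -3, -5 * sqrt(13)/8, -2/pi, sqrt(14)/14, 1.21, sqrt(3), sqrt(3), 2, sqrt(5), sqrt(7), pi, sqrt(10), sqrt(15), sqrt(17), 3 * sqrt(2)]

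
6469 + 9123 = 15592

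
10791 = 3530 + 7261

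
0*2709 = 0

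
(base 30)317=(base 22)5e9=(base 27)3ka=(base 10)2737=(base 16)ab1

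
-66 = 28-94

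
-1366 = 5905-7271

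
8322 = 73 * 114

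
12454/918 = 13+260/459 ≈ 13.57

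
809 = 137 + 672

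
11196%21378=11196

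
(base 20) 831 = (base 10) 3261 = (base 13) 163b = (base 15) e76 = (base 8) 6275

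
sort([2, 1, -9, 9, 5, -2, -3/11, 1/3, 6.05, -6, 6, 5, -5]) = [-9, -6, -5, -2, -3/11, 1/3, 1, 2, 5, 5, 6, 6.05, 9]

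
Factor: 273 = 3^1 * 7^1 * 13^1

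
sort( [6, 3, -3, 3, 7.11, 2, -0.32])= [-3, -0.32, 2, 3, 3, 6, 7.11]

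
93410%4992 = 3554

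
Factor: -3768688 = -1*2^4*7^2*11^1*19^1*23^1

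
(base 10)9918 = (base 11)74a7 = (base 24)h56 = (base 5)304133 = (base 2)10011010111110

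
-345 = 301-646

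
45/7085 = 9/1417 ≈ 0.00635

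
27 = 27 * 1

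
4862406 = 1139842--3722564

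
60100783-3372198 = 56728585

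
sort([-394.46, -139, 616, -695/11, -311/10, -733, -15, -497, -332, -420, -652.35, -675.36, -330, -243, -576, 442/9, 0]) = [-733, -675.36, -652.35, -576, -497, -420, -394.46, -332, -330, -243, -139, -695/11, -311/10, -15, 0, 442/9, 616]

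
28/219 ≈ 0.128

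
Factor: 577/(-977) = -1 * 577^1 * 977^(-1)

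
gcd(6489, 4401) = 9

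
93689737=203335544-109645807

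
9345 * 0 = 0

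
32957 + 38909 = 71866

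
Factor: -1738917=-1 * 3^2 * 101^1 * 1913^1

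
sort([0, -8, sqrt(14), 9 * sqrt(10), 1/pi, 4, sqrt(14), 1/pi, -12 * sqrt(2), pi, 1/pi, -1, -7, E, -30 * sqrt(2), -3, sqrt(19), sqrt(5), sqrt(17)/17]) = [-30 * sqrt(2), -12 * sqrt(2), -8, -7, -3, -1, 0, sqrt(17)/17, 1/pi, 1/pi, 1/pi, sqrt(5), E, pi, sqrt(14), sqrt(14), 4, sqrt(19), 9 * sqrt(10)]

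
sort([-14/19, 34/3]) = [-14/19, 34/3]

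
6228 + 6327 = 12555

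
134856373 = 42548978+92307395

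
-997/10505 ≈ -0.0949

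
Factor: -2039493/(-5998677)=53^1 * 101^1 * 127^1 * 1999559^(-1)=679831/1999559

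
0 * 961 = 0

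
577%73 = 66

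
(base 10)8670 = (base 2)10000111011110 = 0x21de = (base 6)104050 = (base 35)72p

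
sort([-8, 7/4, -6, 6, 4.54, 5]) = [-8, -6, 7/4, 4.54, 5, 6]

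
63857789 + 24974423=88832212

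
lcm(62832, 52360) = 314160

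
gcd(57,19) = 19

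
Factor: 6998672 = 2^4*109^1*4013^1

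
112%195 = 112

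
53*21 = 1113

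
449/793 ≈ 0.566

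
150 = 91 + 59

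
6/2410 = 3/1205 ≈ 0.00249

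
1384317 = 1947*711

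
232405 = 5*46481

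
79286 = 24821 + 54465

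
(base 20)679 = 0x9f5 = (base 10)2549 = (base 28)371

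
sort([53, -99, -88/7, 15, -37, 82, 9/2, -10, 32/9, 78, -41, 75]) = [-99, -41, -37, -88/7, -10, 32/9, 9/2, 15, 53, 75, 78, 82]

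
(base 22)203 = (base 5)12341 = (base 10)971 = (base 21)245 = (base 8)1713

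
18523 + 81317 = 99840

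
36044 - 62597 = -26553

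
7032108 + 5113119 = 12145227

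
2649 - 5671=-3022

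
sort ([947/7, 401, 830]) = [947/7, 401, 830]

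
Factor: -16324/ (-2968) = 2^ (-1) * 11^1 = 11/2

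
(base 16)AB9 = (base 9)3680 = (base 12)1709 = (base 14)1001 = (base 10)2745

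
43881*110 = 4826910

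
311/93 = 3+32/93 ≈ 3.34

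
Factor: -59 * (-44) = 2^2 * 11^1 * 59^1 = 2596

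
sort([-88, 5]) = [-88, 5]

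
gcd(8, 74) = 2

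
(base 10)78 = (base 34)2a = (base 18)46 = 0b1001110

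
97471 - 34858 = 62613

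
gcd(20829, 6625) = 53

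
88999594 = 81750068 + 7249526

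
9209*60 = 552540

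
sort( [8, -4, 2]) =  [-4, 2, 8]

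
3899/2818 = 1 + 1081/2818 ≈ 1.38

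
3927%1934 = 59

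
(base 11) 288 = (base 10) 338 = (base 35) 9n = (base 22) f8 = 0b101010010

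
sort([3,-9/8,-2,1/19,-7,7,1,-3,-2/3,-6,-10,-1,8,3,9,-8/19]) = [-10,-7,-6,-3,-2,-9/8,-1,-2/3,-8/19,1/19,1,3,3,7,8,9]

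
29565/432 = 68 + 7/16 ≈ 68.44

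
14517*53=769401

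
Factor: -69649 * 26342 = -1 * 2^1 * 17^2 * 241^1 * 13171^1 = -1834693958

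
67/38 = 1 + 29/38 ≈ 1.76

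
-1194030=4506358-5700388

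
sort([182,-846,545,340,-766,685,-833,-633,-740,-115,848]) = [-846,-833,-766,-740,-633,-115,182,340,545,685,848]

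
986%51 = 17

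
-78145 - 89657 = -167802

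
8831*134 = 1183354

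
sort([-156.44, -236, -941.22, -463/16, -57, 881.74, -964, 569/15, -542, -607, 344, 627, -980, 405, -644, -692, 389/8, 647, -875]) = [-980, -964, -941.22, -875, -692, -644, -607, -542, -236, -156.44, -57, -463/16, 569/15, 389/8, 344, 405, 627, 647, 881.74]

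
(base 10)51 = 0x33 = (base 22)27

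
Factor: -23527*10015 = -1*5^1*7^1*2003^1*3361^1 = -235622905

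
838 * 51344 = 43026272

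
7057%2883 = 1291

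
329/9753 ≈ 0.0337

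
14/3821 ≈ 0.00366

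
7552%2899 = 1754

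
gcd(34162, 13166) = 58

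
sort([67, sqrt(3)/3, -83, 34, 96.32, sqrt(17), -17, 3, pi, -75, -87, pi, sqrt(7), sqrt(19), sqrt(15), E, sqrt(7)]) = [-87, -83, -75, -17, sqrt(3)/3, sqrt(7), sqrt(7), E, 3, pi, pi, sqrt(15), sqrt(17), sqrt(19), 34, 67, 96.32]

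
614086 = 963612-349526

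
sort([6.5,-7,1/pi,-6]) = [-7,-6,1/pi,6.5]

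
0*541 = 0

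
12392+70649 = 83041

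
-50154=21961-72115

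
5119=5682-563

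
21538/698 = 30 + 299/349 ≈ 30.86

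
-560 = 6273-6833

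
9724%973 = 967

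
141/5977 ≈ 0.0236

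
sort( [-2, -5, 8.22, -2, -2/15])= [-5, -2, -2, -2/15, 8.22]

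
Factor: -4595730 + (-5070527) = -1*9666257^1 = -9666257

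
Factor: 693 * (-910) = -1 * 2^1 * 3^2 * 5^1 * 7^2 * 11^1 * 13^1 = -630630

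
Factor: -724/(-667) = 2^2 * 23^(-1) * 29^(-1) * 181^1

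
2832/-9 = -314 - 2/3 ≈ -314.67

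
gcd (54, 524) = 2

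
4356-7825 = -3469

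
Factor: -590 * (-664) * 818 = 2^5 * 5^1 * 59^1 * 83^1 * 409^1 = 320459680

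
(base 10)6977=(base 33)6de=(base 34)617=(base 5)210402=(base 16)1b41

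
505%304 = 201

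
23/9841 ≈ 0.00234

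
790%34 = 8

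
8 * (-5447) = -43576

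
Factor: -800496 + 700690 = -1*2^1*7^1*7129^1 = -99806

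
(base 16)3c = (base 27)26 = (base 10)60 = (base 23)2e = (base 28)24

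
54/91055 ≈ 0.000593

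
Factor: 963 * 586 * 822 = 2^2 * 3^3 * 107^1 * 137^1 * 293^1 = 463869396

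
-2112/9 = -234-2/3 ≈ -234.67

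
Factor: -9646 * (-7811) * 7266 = 2^2 * 3^1 * 7^2 * 13^1 * 53^1 * 73^1 * 107^1 * 173^1 = 547456086996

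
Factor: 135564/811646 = 2^1*3^1*13^1*467^(-1) = 78/467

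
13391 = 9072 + 4319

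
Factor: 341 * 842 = 2^1 * 11^1 * 31^1 * 421^1 = 287122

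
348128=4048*86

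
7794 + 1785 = 9579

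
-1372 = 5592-6964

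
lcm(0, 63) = 0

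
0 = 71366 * 0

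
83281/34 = 2449 + 15/34 ≈ 2449.44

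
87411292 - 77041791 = 10369501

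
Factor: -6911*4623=-1*3^1*23^1*67^1*6911^1=-31949553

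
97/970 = 1/10 = 0.10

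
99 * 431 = 42669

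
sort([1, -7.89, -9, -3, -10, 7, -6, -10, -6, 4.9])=[-10, -10, -9, -7.89, -6, -6, -3, 1, 4.9, 7]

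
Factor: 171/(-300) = -1 * 2^(-2) * 3^1 * 5^(-2) * 19^1 = -57/100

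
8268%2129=1881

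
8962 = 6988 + 1974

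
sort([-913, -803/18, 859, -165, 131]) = [-913, -165, -803/18, 131, 859]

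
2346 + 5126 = 7472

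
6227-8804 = -2577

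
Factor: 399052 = 2^2*67^1*1489^1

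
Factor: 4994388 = 2^2*3^2*7^1*19819^1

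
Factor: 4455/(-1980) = -1*2^(-2)*3^2 = -9/4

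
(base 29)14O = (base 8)1725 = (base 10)981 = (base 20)291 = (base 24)1GL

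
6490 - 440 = 6050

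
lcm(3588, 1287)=118404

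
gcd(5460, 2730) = 2730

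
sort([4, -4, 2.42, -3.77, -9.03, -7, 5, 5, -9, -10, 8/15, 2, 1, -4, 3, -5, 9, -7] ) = [-10, -9.03, -9, -7, -7, -5, -4, -4, -3.77, 8/15, 1, 2, 2.42, 3, 4, 5, 5, 9] 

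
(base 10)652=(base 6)3004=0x28c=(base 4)22030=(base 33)jp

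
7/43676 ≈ 0.000160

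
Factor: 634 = 2^1 * 317^1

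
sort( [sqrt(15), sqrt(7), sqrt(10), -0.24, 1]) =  [-0.24, 1, sqrt(7), sqrt(10), sqrt(15)]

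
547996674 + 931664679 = 1479661353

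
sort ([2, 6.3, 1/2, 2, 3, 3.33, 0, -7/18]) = [-7/18, 0, 1/2, 2, 2, 3, 3.33, 6.3]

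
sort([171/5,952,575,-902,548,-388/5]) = [-902,-388/5,171/5,548,575,952]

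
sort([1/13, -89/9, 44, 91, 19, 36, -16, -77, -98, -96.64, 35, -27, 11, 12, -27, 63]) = [-98, -96.64, -77, -27, -27, -16, -89/9, 1/13, 11, 12, 19, 35, 36, 44, 63, 91]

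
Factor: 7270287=3^1*2423429^1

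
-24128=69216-93344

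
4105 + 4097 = 8202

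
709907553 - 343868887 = 366038666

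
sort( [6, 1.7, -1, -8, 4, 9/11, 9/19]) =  [-8, -1, 9/19, 9/11, 1.7, 4, 6]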